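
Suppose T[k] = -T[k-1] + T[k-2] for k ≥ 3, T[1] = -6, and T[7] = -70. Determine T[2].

5

Let T[2] = w.
T[3] = -6 - w
T[4] = 6 + 2w
T[5] = -12 - 3w
T[6] = 18 + 5w
T[7] = -30 - 8w
So -30 - 8w = -70, giving w = 5.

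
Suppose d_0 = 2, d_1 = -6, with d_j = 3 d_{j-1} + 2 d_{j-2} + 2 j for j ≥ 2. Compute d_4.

-120

d_2 = 3(-6) + 2(2) + 4 = -10
d_3 = 3(-10) + 2(-6) + 6 = -36
d_4 = 3(-36) + 2(-10) + 8 = -120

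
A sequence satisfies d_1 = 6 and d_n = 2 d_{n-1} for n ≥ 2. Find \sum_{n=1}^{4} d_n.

d_2 = 2*6 = 12
d_3 = 2*12 = 24
d_4 = 2*24 = 48
Sum = 6 + 12 + 24 + 48 = 90

90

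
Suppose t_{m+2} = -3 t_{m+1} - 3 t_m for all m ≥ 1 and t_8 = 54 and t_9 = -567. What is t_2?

Rearranging, t_{m-2} = (t_m + 3 t_{m-1}) / -3.
t_7 = (-567 + 3·54) / -3 = -405/-3 = 135
t_6 = (54 + 3·135) / -3 = 459/-3 = -153
t_5 = (135 + 3·(-153)) / -3 = -324/-3 = 108
t_4 = (-153 + 3·108) / -3 = 171/-3 = -57
t_3 = (108 + 3·(-57)) / -3 = -63/-3 = 21
t_2 = (-57 + 3·21) / -3 = 6/-3 = -2

-2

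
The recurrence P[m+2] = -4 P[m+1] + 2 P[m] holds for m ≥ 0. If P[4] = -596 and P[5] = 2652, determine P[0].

Rearranging, P[m-2] = (P[m] + 4 P[m-1]) / 2.
P[3] = (2652 + 4·(-596)) / 2 = 268/2 = 134
P[2] = (-596 + 4·134) / 2 = -60/2 = -30
P[1] = (134 + 4·(-30)) / 2 = 14/2 = 7
P[0] = (-30 + 4·7) / 2 = -2/2 = -1

-1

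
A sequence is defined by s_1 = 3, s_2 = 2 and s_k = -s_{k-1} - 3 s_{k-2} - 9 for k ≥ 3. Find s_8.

s_3 = -2 - 3·3 - 9 = -20
s_4 = -(-20) - 3·2 - 9 = 5
s_5 = -5 - 3·(-20) - 9 = 46
s_6 = -46 - 3·5 - 9 = -70
s_7 = -(-70) - 3·46 - 9 = -77
s_8 = -(-77) - 3·(-70) - 9 = 278

278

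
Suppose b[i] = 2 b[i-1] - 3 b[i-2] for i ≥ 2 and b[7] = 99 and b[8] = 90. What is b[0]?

2

Rearranging, b[i-2] = (b[i] - 2 b[i-1]) / -3.
b[6] = (90 - 2(99)) / -3 = -108/-3 = 36
b[5] = (99 - 2(36)) / -3 = 27/-3 = -9
b[4] = (36 - 2(-9)) / -3 = 54/-3 = -18
b[3] = (-9 - 2(-18)) / -3 = 27/-3 = -9
b[2] = (-18 - 2(-9)) / -3 = 0/-3 = 0
b[1] = (-9 - 2(0)) / -3 = -9/-3 = 3
b[0] = (0 - 2(3)) / -3 = -6/-3 = 2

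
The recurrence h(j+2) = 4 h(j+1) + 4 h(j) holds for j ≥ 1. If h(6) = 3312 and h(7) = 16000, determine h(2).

3

Rearranging, h(j-2) = (h(j) - 4 h(j-1)) / 4.
h(5) = (16000 - 4·3312) / 4 = 2752/4 = 688
h(4) = (3312 - 4·688) / 4 = 560/4 = 140
h(3) = (688 - 4·140) / 4 = 128/4 = 32
h(2) = (140 - 4·32) / 4 = 12/4 = 3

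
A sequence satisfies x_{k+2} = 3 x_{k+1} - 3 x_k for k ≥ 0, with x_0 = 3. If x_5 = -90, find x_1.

Let x_1 = y.
x_2 = -9 + 3y
x_3 = -27 + 6y
x_4 = -54 + 9y
x_5 = -81 + 9y
So -81 + 9y = -90, giving y = -1.

-1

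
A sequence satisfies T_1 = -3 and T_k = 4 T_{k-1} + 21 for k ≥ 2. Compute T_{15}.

1073741817

The fixed point is 21/(1 - 4) = -7, so T_k + 7 = 4(T_{k-1} + 7).
Hence T_k = 4·4^{k-1} - 7.
T_{15} = 4·4^{14} - 7 = 4·268435456 - 7 = 1073741817.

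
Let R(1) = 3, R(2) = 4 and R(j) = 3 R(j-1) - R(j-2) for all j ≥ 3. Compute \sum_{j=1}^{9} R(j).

R(3) = 3(4) - 3 = 9
R(4) = 3(9) - 4 = 23
R(5) = 3(23) - 9 = 60
R(6) = 3(60) - 23 = 157
R(7) = 3(157) - 60 = 411
R(8) = 3(411) - 157 = 1076
R(9) = 3(1076) - 411 = 2817
Sum = 3 + 4 + 9 + 23 + 60 + 157 + 411 + 1076 + 2817 = 4560

4560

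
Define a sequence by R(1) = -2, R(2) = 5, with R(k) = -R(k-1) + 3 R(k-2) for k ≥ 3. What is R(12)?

R(3) = -5 + 3(-2) = -11
R(4) = -(-11) + 3(5) = 26
R(5) = -26 + 3(-11) = -59
R(6) = -(-59) + 3(26) = 137
R(7) = -137 + 3(-59) = -314
R(8) = -(-314) + 3(137) = 725
R(9) = -725 + 3(-314) = -1667
R(10) = -(-1667) + 3(725) = 3842
R(11) = -3842 + 3(-1667) = -8843
R(12) = -(-8843) + 3(3842) = 20369

20369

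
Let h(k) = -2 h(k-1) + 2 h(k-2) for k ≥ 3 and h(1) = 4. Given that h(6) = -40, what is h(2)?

Let h(2) = x.
h(3) = 8 - 2x
h(4) = -16 + 6x
h(5) = 48 - 16x
h(6) = -128 + 44x
So -128 + 44x = -40, giving x = 2.

2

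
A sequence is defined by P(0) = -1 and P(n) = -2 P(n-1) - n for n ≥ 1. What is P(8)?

-202

P(1) = -2*(-1) - 1 = 1
P(2) = -2*1 - 2 = -4
P(3) = -2*(-4) - 3 = 5
P(4) = -2*5 - 4 = -14
P(5) = -2*(-14) - 5 = 23
P(6) = -2*23 - 6 = -52
P(7) = -2*(-52) - 7 = 97
P(8) = -2*97 - 8 = -202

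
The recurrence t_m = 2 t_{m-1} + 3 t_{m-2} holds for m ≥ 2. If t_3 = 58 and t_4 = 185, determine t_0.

Rearranging, t_{m-2} = (t_m - 2 t_{m-1}) / 3.
t_2 = (185 - 2·58) / 3 = 69/3 = 23
t_1 = (58 - 2·23) / 3 = 12/3 = 4
t_0 = (23 - 2·4) / 3 = 15/3 = 5

5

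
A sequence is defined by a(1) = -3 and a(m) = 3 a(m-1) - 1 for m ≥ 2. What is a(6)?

-850

a(2) = 3(-3) - 1 = -10
a(3) = 3(-10) - 1 = -31
a(4) = 3(-31) - 1 = -94
a(5) = 3(-94) - 1 = -283
a(6) = 3(-283) - 1 = -850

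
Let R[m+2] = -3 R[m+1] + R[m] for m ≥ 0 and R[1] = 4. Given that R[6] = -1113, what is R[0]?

3

Let R[0] = w.
R[2] = -12 + w
R[3] = 40 - 3w
R[4] = -132 + 10w
R[5] = 436 - 33w
R[6] = -1440 + 109w
So -1440 + 109w = -1113, giving w = 3.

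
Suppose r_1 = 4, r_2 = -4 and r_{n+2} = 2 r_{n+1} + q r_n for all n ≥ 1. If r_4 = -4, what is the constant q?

r_3 = -8 + 4q
r_4 = -16 + 4q
So -16 + 4q = -4, giving q = 3.

3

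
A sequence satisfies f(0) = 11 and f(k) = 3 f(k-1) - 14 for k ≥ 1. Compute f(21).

41841412819

The fixed point is -14/(1 - 3) = 7, so f(k) - 7 = 3(f(k-1) - 7).
Hence f(k) = 4·3^k + 7.
f(21) = 4·3^{21} + 7 = 4·10460353203 + 7 = 41841412819.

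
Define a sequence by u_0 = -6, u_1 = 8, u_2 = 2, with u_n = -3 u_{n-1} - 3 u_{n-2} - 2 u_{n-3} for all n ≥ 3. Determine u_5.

u_3 = -3*2 - 3*8 - 2*(-6) = -18
u_4 = -3*(-18) - 3*2 - 2*8 = 32
u_5 = -3*32 - 3*(-18) - 2*2 = -46

-46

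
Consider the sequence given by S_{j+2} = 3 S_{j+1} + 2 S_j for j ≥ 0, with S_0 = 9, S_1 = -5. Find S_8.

S_2 = 3·(-5) + 2·9 = 3
S_3 = 3·3 + 2·(-5) = -1
S_4 = 3·(-1) + 2·3 = 3
S_5 = 3·3 + 2·(-1) = 7
S_6 = 3·7 + 2·3 = 27
S_7 = 3·27 + 2·7 = 95
S_8 = 3·95 + 2·27 = 339

339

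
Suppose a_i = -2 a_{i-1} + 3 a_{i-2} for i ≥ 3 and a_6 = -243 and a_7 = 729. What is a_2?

-3

Rearranging, a_{i-2} = (a_i + 2 a_{i-1}) / 3.
a_5 = (729 + 2·(-243)) / 3 = 243/3 = 81
a_4 = (-243 + 2·81) / 3 = -81/3 = -27
a_3 = (81 + 2·(-27)) / 3 = 27/3 = 9
a_2 = (-27 + 2·9) / 3 = -9/3 = -3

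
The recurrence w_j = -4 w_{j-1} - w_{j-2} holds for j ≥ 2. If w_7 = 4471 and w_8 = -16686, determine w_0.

2

Rearranging, w_{j-2} = -(w_j + 4 w_{j-1}).
w_6 = -(-16686 + 4·4471) = -1198
w_5 = -(4471 + 4·(-1198)) = 321
w_4 = -(-1198 + 4·321) = -86
w_3 = -(321 + 4·(-86)) = 23
w_2 = -(-86 + 4·23) = -6
w_1 = -(23 + 4·(-6)) = 1
w_0 = -(-6 + 4·1) = 2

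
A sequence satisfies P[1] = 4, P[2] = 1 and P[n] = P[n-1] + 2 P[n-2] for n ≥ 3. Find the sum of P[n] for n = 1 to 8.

425

P[3] = 1 + 2·4 = 9
P[4] = 9 + 2·1 = 11
P[5] = 11 + 2·9 = 29
P[6] = 29 + 2·11 = 51
P[7] = 51 + 2·29 = 109
P[8] = 109 + 2·51 = 211
Sum = 4 + 1 + 9 + 11 + 29 + 51 + 109 + 211 = 425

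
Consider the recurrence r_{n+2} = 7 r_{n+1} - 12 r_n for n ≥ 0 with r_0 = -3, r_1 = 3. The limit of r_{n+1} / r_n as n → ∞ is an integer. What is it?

The characteristic equation is r^2 - 7r + 12 = 0, which factors as (r - 4)(r - 3) = 0.
So the roots are 4 and 3. Since |4| > |3| and the coefficient of 4^n is non-zero, the ratio tends to 4.

4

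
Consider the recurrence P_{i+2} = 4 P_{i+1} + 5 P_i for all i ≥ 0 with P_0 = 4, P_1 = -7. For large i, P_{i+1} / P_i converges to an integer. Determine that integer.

5

The characteristic equation is r^2 - 4r - 5 = 0, which factors as (r - 5)(r + 1) = 0.
So the roots are 5 and -1. Since |5| > |-1| and the coefficient of 5^i is non-zero, the ratio tends to 5.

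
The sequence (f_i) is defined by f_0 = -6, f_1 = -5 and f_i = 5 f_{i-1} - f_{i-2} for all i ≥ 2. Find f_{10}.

-5214119

f_2 = 5*(-5) - (-6) = -19
f_3 = 5*(-19) - (-5) = -90
f_4 = 5*(-90) - (-19) = -431
f_5 = 5*(-431) - (-90) = -2065
f_6 = 5*(-2065) - (-431) = -9894
f_7 = 5*(-9894) - (-2065) = -47405
f_8 = 5*(-47405) - (-9894) = -227131
f_9 = 5*(-227131) - (-47405) = -1088250
f_{10} = 5*(-1088250) - (-227131) = -5214119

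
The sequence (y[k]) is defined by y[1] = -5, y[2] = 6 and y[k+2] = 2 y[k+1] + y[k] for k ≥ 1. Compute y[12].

22556

y[3] = 2*6 + (-5) = 7
y[4] = 2*7 + 6 = 20
y[5] = 2*20 + 7 = 47
y[6] = 2*47 + 20 = 114
y[7] = 2*114 + 47 = 275
y[8] = 2*275 + 114 = 664
y[9] = 2*664 + 275 = 1603
y[10] = 2*1603 + 664 = 3870
y[11] = 2*3870 + 1603 = 9343
y[12] = 2*9343 + 3870 = 22556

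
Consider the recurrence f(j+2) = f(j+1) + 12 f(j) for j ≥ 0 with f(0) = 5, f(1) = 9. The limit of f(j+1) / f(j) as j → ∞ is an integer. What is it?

The characteristic equation is r^2 - r - 12 = 0, which factors as (r - 4)(r + 3) = 0.
So the roots are 4 and -3. Since |4| > |-3| and the coefficient of 4^j is non-zero, the ratio tends to 4.

4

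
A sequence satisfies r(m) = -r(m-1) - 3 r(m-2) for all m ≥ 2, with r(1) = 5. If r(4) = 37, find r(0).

2

Let r(0) = x.
r(2) = -5 - 3x
r(3) = -10 + 3x
r(4) = 25 + 6x
So 25 + 6x = 37, giving x = 2.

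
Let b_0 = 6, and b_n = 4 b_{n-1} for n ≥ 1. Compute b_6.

b_1 = 4·6 = 24
b_2 = 4·24 = 96
b_3 = 4·96 = 384
b_4 = 4·384 = 1536
b_5 = 4·1536 = 6144
b_6 = 4·6144 = 24576

24576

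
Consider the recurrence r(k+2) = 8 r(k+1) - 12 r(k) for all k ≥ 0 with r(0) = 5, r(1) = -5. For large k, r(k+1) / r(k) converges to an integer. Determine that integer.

The characteristic equation is r^2 - 8r + 12 = 0, which factors as (r - 6)(r - 2) = 0.
So the roots are 6 and 2. Since |6| > |2| and the coefficient of 6^k is non-zero, the ratio tends to 6.

6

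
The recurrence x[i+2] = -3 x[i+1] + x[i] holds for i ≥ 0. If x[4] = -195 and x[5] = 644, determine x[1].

5

Rearranging, x[i-2] = x[i] + 3 x[i-1].
x[3] = 644 + 3*(-195) = 59
x[2] = -195 + 3*59 = -18
x[1] = 59 + 3*(-18) = 5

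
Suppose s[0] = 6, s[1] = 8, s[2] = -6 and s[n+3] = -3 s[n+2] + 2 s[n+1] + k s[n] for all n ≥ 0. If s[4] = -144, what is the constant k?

s[3] = 34 + 6k
s[4] = -114 - 10k
So -114 - 10k = -144, giving k = 3.

3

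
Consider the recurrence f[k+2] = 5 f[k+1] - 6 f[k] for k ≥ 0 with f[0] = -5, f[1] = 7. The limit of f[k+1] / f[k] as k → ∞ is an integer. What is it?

3

The characteristic equation is r^2 - 5r + 6 = 0, which factors as (r - 3)(r - 2) = 0.
So the roots are 3 and 2. Since |3| > |2| and the coefficient of 3^k is non-zero, the ratio tends to 3.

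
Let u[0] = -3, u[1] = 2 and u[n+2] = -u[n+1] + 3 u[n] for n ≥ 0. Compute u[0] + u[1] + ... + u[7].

u[2] = -2 + 3·(-3) = -11
u[3] = -(-11) + 3·2 = 17
u[4] = -17 + 3·(-11) = -50
u[5] = -(-50) + 3·17 = 101
u[6] = -101 + 3·(-50) = -251
u[7] = -(-251) + 3·101 = 554
Sum = (-3) + 2 + (-11) + 17 + (-50) + 101 + (-251) + 554 = 359

359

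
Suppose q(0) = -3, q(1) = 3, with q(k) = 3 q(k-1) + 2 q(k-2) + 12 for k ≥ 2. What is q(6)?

2967

q(2) = 3*3 + 2*(-3) + 12 = 15
q(3) = 3*15 + 2*3 + 12 = 63
q(4) = 3*63 + 2*15 + 12 = 231
q(5) = 3*231 + 2*63 + 12 = 831
q(6) = 3*831 + 2*231 + 12 = 2967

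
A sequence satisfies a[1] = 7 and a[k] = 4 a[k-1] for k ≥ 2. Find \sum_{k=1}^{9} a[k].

611667

a[2] = 4*7 = 28
a[3] = 4*28 = 112
a[4] = 4*112 = 448
a[5] = 4*448 = 1792
a[6] = 4*1792 = 7168
a[7] = 4*7168 = 28672
a[8] = 4*28672 = 114688
a[9] = 4*114688 = 458752
Sum = 7 + 28 + 112 + 448 + 1792 + 7168 + 28672 + 114688 + 458752 = 611667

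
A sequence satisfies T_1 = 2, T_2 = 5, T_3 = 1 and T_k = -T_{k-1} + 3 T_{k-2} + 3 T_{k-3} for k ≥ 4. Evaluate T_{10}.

T_4 = -1 + 3·5 + 3·2 = 20
T_5 = -20 + 3·1 + 3·5 = -2
T_6 = -(-2) + 3·20 + 3·1 = 65
T_7 = -65 + 3·(-2) + 3·20 = -11
T_8 = -(-11) + 3·65 + 3·(-2) = 200
T_9 = -200 + 3·(-11) + 3·65 = -38
T_{10} = -(-38) + 3·200 + 3·(-11) = 605

605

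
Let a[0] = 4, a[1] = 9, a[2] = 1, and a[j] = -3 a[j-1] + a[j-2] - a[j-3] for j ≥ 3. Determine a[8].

a[3] = -3·1 + 9 - 4 = 2
a[4] = -3·2 + 1 - 9 = -14
a[5] = -3·(-14) + 2 - 1 = 43
a[6] = -3·43 + (-14) - 2 = -145
a[7] = -3·(-145) + 43 - (-14) = 492
a[8] = -3·492 + (-145) - 43 = -1664

-1664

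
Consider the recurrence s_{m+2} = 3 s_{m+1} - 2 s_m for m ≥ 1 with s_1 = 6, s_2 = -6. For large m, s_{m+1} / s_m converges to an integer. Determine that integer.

2

The characteristic equation is r^2 - 3r + 2 = 0, which factors as (r - 2)(r - 1) = 0.
So the roots are 2 and 1. Since |2| > |1| and the coefficient of 2^m is non-zero, the ratio tends to 2.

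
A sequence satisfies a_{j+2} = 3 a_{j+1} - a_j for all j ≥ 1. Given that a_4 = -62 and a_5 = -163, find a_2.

Rearranging, a_{j-2} = -(a_j - 3 a_{j-1}).
a_3 = -(-163 - 3*(-62)) = -23
a_2 = -(-62 - 3*(-23)) = -7

-7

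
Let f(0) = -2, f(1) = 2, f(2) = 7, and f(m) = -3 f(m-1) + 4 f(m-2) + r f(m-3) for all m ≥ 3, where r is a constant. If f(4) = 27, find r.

f(3) = -13 - 2r
f(4) = 67 + 8r
So 67 + 8r = 27, giving r = -5.

-5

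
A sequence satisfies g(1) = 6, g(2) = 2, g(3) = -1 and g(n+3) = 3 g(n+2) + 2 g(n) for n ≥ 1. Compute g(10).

9543

g(4) = 3*(-1) + 2*6 = 9
g(5) = 3*9 + 2*2 = 31
g(6) = 3*31 + 2*(-1) = 91
g(7) = 3*91 + 2*9 = 291
g(8) = 3*291 + 2*31 = 935
g(9) = 3*935 + 2*91 = 2987
g(10) = 3*2987 + 2*291 = 9543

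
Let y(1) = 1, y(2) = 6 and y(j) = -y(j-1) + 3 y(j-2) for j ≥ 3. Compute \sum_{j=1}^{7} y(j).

y(3) = -6 + 3(1) = -3
y(4) = -(-3) + 3(6) = 21
y(5) = -21 + 3(-3) = -30
y(6) = -(-30) + 3(21) = 93
y(7) = -93 + 3(-30) = -183
Sum = 1 + 6 + (-3) + 21 + (-30) + 93 + (-183) = -95

-95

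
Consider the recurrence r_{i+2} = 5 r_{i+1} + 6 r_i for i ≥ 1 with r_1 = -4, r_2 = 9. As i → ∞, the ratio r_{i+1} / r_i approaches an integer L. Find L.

6

The characteristic equation is r^2 - 5r - 6 = 0, which factors as (r - 6)(r + 1) = 0.
So the roots are 6 and -1. Since |6| > |-1| and the coefficient of 6^i is non-zero, the ratio tends to 6.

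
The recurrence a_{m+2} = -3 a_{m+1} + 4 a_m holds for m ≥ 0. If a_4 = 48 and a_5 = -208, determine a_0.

Rearranging, a_{m-2} = (a_m + 3 a_{m-1}) / 4.
a_3 = (-208 + 3*48) / 4 = -64/4 = -16
a_2 = (48 + 3*(-16)) / 4 = 0/4 = 0
a_1 = (-16 + 3*0) / 4 = -16/4 = -4
a_0 = (0 + 3*(-4)) / 4 = -12/4 = -3

-3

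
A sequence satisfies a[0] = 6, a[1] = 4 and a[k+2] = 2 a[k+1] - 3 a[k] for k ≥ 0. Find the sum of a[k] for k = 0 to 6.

a[2] = 2·4 - 3·6 = -10
a[3] = 2·(-10) - 3·4 = -32
a[4] = 2·(-32) - 3·(-10) = -34
a[5] = 2·(-34) - 3·(-32) = 28
a[6] = 2·28 - 3·(-34) = 158
Sum = 6 + 4 + (-10) + (-32) + (-34) + 28 + 158 = 120

120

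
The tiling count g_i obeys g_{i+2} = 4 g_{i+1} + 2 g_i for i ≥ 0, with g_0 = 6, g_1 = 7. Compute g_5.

3452

g_2 = 4*7 + 2*6 = 40
g_3 = 4*40 + 2*7 = 174
g_4 = 4*174 + 2*40 = 776
g_5 = 4*776 + 2*174 = 3452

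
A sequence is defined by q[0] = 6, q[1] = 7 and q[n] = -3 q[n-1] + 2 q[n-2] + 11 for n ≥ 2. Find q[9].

27271

q[2] = -3·7 + 2·6 + 11 = 2
q[3] = -3·2 + 2·7 + 11 = 19
q[4] = -3·19 + 2·2 + 11 = -42
q[5] = -3·(-42) + 2·19 + 11 = 175
q[6] = -3·175 + 2·(-42) + 11 = -598
q[7] = -3·(-598) + 2·175 + 11 = 2155
q[8] = -3·2155 + 2·(-598) + 11 = -7650
q[9] = -3·(-7650) + 2·2155 + 11 = 27271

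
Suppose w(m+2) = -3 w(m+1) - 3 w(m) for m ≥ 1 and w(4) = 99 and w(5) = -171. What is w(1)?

5

Rearranging, w(m-2) = (w(m) + 3 w(m-1)) / -3.
w(3) = (-171 + 3(99)) / -3 = 126/-3 = -42
w(2) = (99 + 3(-42)) / -3 = -27/-3 = 9
w(1) = (-42 + 3(9)) / -3 = -15/-3 = 5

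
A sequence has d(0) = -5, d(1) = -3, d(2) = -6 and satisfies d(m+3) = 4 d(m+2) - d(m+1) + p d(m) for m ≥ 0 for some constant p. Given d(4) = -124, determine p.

d(3) = -21 - 5p
d(4) = -78 - 23p
So -78 - 23p = -124, giving p = 2.

2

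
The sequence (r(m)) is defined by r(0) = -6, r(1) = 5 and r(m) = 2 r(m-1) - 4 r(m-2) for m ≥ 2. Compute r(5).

-272

r(2) = 2(5) - 4(-6) = 34
r(3) = 2(34) - 4(5) = 48
r(4) = 2(48) - 4(34) = -40
r(5) = 2(-40) - 4(48) = -272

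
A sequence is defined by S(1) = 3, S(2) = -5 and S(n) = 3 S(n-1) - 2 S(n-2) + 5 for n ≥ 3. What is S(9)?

-802

S(3) = 3·(-5) - 2·3 + 5 = -16
S(4) = 3·(-16) - 2·(-5) + 5 = -33
S(5) = 3·(-33) - 2·(-16) + 5 = -62
S(6) = 3·(-62) - 2·(-33) + 5 = -115
S(7) = 3·(-115) - 2·(-62) + 5 = -216
S(8) = 3·(-216) - 2·(-115) + 5 = -413
S(9) = 3·(-413) - 2·(-216) + 5 = -802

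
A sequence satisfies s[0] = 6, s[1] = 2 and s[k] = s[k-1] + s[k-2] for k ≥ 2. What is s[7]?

74

s[2] = 2 + 6 = 8
s[3] = 8 + 2 = 10
s[4] = 10 + 8 = 18
s[5] = 18 + 10 = 28
s[6] = 28 + 18 = 46
s[7] = 46 + 28 = 74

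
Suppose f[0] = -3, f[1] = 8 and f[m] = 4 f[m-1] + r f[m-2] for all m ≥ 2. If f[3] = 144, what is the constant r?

f[2] = 32 - 3r
f[3] = 128 - 4r
So 128 - 4r = 144, giving r = -4.

-4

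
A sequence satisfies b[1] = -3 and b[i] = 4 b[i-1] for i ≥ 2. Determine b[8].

-49152

b[2] = 4*(-3) = -12
b[3] = 4*(-12) = -48
b[4] = 4*(-48) = -192
b[5] = 4*(-192) = -768
b[6] = 4*(-768) = -3072
b[7] = 4*(-3072) = -12288
b[8] = 4*(-12288) = -49152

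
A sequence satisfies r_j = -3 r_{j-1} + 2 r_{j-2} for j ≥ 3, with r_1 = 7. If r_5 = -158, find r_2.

Let r_2 = w.
r_3 = 14 - 3w
r_4 = -42 + 11w
r_5 = 154 - 39w
So 154 - 39w = -158, giving w = 8.

8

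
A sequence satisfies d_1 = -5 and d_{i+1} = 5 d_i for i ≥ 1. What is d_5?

d_2 = 5·(-5) = -25
d_3 = 5·(-25) = -125
d_4 = 5·(-125) = -625
d_5 = 5·(-625) = -3125

-3125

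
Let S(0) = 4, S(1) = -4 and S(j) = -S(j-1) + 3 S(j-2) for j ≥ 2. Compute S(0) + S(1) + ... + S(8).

1456

S(2) = -(-4) + 3(4) = 16
S(3) = -16 + 3(-4) = -28
S(4) = -(-28) + 3(16) = 76
S(5) = -76 + 3(-28) = -160
S(6) = -(-160) + 3(76) = 388
S(7) = -388 + 3(-160) = -868
S(8) = -(-868) + 3(388) = 2032
Sum = 4 + (-4) + 16 + (-28) + 76 + (-160) + 388 + (-868) + 2032 = 1456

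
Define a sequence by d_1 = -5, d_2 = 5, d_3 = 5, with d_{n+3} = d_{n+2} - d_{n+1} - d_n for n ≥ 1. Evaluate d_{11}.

5

d_4 = 5 - 5 - (-5) = 5
d_5 = 5 - 5 - 5 = -5
d_6 = (-5) - 5 - 5 = -15
d_7 = (-15) - (-5) - 5 = -15
d_8 = (-15) - (-15) - (-5) = 5
d_9 = 5 - (-15) - (-15) = 35
d_{10} = 35 - 5 - (-15) = 45
d_{11} = 45 - 35 - 5 = 5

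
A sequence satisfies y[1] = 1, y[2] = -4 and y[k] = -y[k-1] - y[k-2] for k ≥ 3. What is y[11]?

y[3] = -(-4) - 1 = 3
y[4] = -3 - (-4) = 1
y[5] = -1 - 3 = -4
y[6] = -(-4) - 1 = 3
y[7] = -3 - (-4) = 1
y[8] = -1 - 3 = -4
y[9] = -(-4) - 1 = 3
y[10] = -3 - (-4) = 1
y[11] = -1 - 3 = -4

-4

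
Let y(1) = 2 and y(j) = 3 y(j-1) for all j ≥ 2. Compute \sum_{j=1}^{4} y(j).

80

y(2) = 3*2 = 6
y(3) = 3*6 = 18
y(4) = 3*18 = 54
Sum = 2 + 6 + 18 + 54 = 80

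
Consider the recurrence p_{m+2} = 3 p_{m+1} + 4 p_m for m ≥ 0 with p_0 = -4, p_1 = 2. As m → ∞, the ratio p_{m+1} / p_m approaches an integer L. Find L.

The characteristic equation is r^2 - 3r - 4 = 0, which factors as (r - 4)(r + 1) = 0.
So the roots are 4 and -1. Since |4| > |-1| and the coefficient of 4^m is non-zero, the ratio tends to 4.

4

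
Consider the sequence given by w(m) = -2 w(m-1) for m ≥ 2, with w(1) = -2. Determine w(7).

w(2) = -2(-2) = 4
w(3) = -2(4) = -8
w(4) = -2(-8) = 16
w(5) = -2(16) = -32
w(6) = -2(-32) = 64
w(7) = -2(64) = -128

-128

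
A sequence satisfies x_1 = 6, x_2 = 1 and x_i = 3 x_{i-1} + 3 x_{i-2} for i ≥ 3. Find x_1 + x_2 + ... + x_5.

355

x_3 = 3*1 + 3*6 = 21
x_4 = 3*21 + 3*1 = 66
x_5 = 3*66 + 3*21 = 261
Sum = 6 + 1 + 21 + 66 + 261 = 355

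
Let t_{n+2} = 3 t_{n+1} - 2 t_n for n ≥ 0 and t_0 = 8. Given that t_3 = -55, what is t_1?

-1

Let t_1 = z.
t_2 = -16 + 3z
t_3 = -48 + 7z
So -48 + 7z = -55, giving z = -1.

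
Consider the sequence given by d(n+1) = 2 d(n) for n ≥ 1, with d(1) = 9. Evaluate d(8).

d(2) = 2(9) = 18
d(3) = 2(18) = 36
d(4) = 2(36) = 72
d(5) = 2(72) = 144
d(6) = 2(144) = 288
d(7) = 2(288) = 576
d(8) = 2(576) = 1152

1152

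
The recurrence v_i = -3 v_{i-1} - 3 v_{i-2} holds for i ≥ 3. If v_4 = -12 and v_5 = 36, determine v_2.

4

Rearranging, v_{i-2} = (v_i + 3 v_{i-1}) / -3.
v_3 = (36 + 3*(-12)) / -3 = 0/-3 = 0
v_2 = (-12 + 3*0) / -3 = -12/-3 = 4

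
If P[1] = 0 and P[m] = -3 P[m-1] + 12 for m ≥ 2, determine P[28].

The fixed point is 12/(1 + 3) = 3, so P[m] - 3 = -3(P[m-1] - 3).
Hence P[m] = -3·(-3)^{m-1} + 3.
P[28] = -3·(-3)^{27} + 3 = -3·-7625597484987 + 3 = 22876792454964.

22876792454964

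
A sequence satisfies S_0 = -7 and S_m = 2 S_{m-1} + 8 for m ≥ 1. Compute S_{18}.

262136

The fixed point is 8/(1 - 2) = -8, so S_m + 8 = 2(S_{m-1} + 8).
Hence S_m = 1·2^m - 8.
S_{18} = 1·2^{18} - 8 = 1·262144 - 8 = 262136.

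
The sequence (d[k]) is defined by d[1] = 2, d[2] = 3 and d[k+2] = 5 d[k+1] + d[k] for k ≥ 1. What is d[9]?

332237

d[3] = 5·3 + 2 = 17
d[4] = 5·17 + 3 = 88
d[5] = 5·88 + 17 = 457
d[6] = 5·457 + 88 = 2373
d[7] = 5·2373 + 457 = 12322
d[8] = 5·12322 + 2373 = 63983
d[9] = 5·63983 + 12322 = 332237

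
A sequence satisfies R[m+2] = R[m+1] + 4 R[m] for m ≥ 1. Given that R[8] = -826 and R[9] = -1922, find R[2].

Rearranging, R[m-2] = (R[m] - R[m-1]) / 4.
R[7] = (-1922 - (-826)) / 4 = -1096/4 = -274
R[6] = (-826 - (-274)) / 4 = -552/4 = -138
R[5] = (-274 - (-138)) / 4 = -136/4 = -34
R[4] = (-138 - (-34)) / 4 = -104/4 = -26
R[3] = (-34 - (-26)) / 4 = -8/4 = -2
R[2] = (-26 - (-2)) / 4 = -24/4 = -6

-6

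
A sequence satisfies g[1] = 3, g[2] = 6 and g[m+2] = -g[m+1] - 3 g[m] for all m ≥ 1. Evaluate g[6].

g[3] = -6 - 3·3 = -15
g[4] = -(-15) - 3·6 = -3
g[5] = -(-3) - 3·(-15) = 48
g[6] = -48 - 3·(-3) = -39

-39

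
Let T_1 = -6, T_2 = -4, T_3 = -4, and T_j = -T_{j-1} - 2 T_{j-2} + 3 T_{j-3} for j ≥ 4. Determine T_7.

-20

T_4 = -(-4) - 2(-4) + 3(-6) = -6
T_5 = -(-6) - 2(-4) + 3(-4) = 2
T_6 = -2 - 2(-6) + 3(-4) = -2
T_7 = -(-2) - 2(2) + 3(-6) = -20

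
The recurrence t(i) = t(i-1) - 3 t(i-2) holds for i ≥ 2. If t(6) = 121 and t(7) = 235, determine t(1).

7

Rearranging, t(i-2) = (t(i) - t(i-1)) / -3.
t(5) = (235 - 121) / -3 = 114/-3 = -38
t(4) = (121 - (-38)) / -3 = 159/-3 = -53
t(3) = (-38 - (-53)) / -3 = 15/-3 = -5
t(2) = (-53 - (-5)) / -3 = -48/-3 = 16
t(1) = (-5 - 16) / -3 = -21/-3 = 7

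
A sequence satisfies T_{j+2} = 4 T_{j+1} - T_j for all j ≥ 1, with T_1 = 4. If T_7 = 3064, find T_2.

Let T_2 = y.
T_3 = -4 + 4y
T_4 = -16 + 15y
T_5 = -60 + 56y
T_6 = -224 + 209y
T_7 = -836 + 780y
So -836 + 780y = 3064, giving y = 5.

5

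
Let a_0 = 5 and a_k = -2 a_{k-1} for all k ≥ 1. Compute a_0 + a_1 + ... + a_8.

a_1 = -2(5) = -10
a_2 = -2(-10) = 20
a_3 = -2(20) = -40
a_4 = -2(-40) = 80
a_5 = -2(80) = -160
a_6 = -2(-160) = 320
a_7 = -2(320) = -640
a_8 = -2(-640) = 1280
Sum = 5 + (-10) + 20 + (-40) + 80 + (-160) + 320 + (-640) + 1280 = 855

855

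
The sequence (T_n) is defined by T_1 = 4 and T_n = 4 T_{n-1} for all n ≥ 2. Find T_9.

262144

T_2 = 4·4 = 16
T_3 = 4·16 = 64
T_4 = 4·64 = 256
T_5 = 4·256 = 1024
T_6 = 4·1024 = 4096
T_7 = 4·4096 = 16384
T_8 = 4·16384 = 65536
T_9 = 4·65536 = 262144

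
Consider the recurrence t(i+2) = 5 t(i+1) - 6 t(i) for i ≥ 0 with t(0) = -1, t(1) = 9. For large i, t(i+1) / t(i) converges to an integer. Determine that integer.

The characteristic equation is r^2 - 5r + 6 = 0, which factors as (r - 3)(r - 2) = 0.
So the roots are 3 and 2. Since |3| > |2| and the coefficient of 3^i is non-zero, the ratio tends to 3.

3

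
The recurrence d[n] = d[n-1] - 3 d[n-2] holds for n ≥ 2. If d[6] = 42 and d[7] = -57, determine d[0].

2

Rearranging, d[n-2] = (d[n] - d[n-1]) / -3.
d[5] = (-57 - 42) / -3 = -99/-3 = 33
d[4] = (42 - 33) / -3 = 9/-3 = -3
d[3] = (33 - (-3)) / -3 = 36/-3 = -12
d[2] = (-3 - (-12)) / -3 = 9/-3 = -3
d[1] = (-12 - (-3)) / -3 = -9/-3 = 3
d[0] = (-3 - 3) / -3 = -6/-3 = 2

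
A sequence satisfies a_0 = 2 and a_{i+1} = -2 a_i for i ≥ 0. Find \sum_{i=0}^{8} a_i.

a_1 = -2*2 = -4
a_2 = -2*(-4) = 8
a_3 = -2*8 = -16
a_4 = -2*(-16) = 32
a_5 = -2*32 = -64
a_6 = -2*(-64) = 128
a_7 = -2*128 = -256
a_8 = -2*(-256) = 512
Sum = 2 + (-4) + 8 + (-16) + 32 + (-64) + 128 + (-256) + 512 = 342

342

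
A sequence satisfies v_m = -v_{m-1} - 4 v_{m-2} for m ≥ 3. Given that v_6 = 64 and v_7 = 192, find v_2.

Rearranging, v_{m-2} = (v_m + v_{m-1}) / -4.
v_5 = (192 + 64) / -4 = 256/-4 = -64
v_4 = (64 + (-64)) / -4 = 0/-4 = 0
v_3 = (-64 + 0) / -4 = -64/-4 = 16
v_2 = (0 + 16) / -4 = 16/-4 = -4

-4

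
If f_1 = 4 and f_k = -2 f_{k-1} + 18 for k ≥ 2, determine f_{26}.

The fixed point is 18/(1 + 2) = 6, so f_k - 6 = -2(f_{k-1} - 6).
Hence f_k = -2·(-2)^{k-1} + 6.
f_{26} = -2·(-2)^{25} + 6 = -2·-33554432 + 6 = 67108870.

67108870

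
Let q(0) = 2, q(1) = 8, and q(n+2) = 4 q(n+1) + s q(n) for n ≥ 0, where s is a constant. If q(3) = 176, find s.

3

q(2) = 32 + 2s
q(3) = 128 + 16s
So 128 + 16s = 176, giving s = 3.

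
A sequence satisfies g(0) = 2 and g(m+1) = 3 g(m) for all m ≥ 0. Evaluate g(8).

13122

g(1) = 3(2) = 6
g(2) = 3(6) = 18
g(3) = 3(18) = 54
g(4) = 3(54) = 162
g(5) = 3(162) = 486
g(6) = 3(486) = 1458
g(7) = 3(1458) = 4374
g(8) = 3(4374) = 13122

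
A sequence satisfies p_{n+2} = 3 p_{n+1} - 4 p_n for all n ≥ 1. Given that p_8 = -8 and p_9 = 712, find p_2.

Rearranging, p_{n-2} = (p_n - 3 p_{n-1}) / -4.
p_7 = (712 - 3(-8)) / -4 = 736/-4 = -184
p_6 = (-8 - 3(-184)) / -4 = 544/-4 = -136
p_5 = (-184 - 3(-136)) / -4 = 224/-4 = -56
p_4 = (-136 - 3(-56)) / -4 = 32/-4 = -8
p_3 = (-56 - 3(-8)) / -4 = -32/-4 = 8
p_2 = (-8 - 3(8)) / -4 = -32/-4 = 8

8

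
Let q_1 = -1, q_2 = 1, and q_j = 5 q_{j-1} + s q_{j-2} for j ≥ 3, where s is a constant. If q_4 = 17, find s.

2

q_3 = 5 - s
q_4 = 25 - 4s
So 25 - 4s = 17, giving s = 2.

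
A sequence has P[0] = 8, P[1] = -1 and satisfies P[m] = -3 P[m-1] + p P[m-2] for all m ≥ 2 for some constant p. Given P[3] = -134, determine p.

5

P[2] = 3 + 8p
P[3] = -9 - 25p
So -9 - 25p = -134, giving p = 5.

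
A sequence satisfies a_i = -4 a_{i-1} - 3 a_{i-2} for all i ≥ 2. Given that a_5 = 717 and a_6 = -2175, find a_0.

9

Rearranging, a_{i-2} = (a_i + 4 a_{i-1}) / -3.
a_4 = (-2175 + 4·717) / -3 = 693/-3 = -231
a_3 = (717 + 4·(-231)) / -3 = -207/-3 = 69
a_2 = (-231 + 4·69) / -3 = 45/-3 = -15
a_1 = (69 + 4·(-15)) / -3 = 9/-3 = -3
a_0 = (-15 + 4·(-3)) / -3 = -27/-3 = 9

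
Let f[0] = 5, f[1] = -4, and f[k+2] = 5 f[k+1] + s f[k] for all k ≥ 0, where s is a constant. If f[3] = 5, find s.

f[2] = -20 + 5s
f[3] = -100 + 21s
So -100 + 21s = 5, giving s = 5.

5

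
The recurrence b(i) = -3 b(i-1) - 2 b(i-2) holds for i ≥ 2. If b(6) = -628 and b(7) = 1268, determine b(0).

Rearranging, b(i-2) = (b(i) + 3 b(i-1)) / -2.
b(5) = (1268 + 3*(-628)) / -2 = -616/-2 = 308
b(4) = (-628 + 3*308) / -2 = 296/-2 = -148
b(3) = (308 + 3*(-148)) / -2 = -136/-2 = 68
b(2) = (-148 + 3*68) / -2 = 56/-2 = -28
b(1) = (68 + 3*(-28)) / -2 = -16/-2 = 8
b(0) = (-28 + 3*8) / -2 = -4/-2 = 2

2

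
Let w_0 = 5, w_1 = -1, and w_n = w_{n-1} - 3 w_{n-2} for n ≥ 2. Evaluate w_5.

w_2 = (-1) - 3*5 = -16
w_3 = (-16) - 3*(-1) = -13
w_4 = (-13) - 3*(-16) = 35
w_5 = 35 - 3*(-13) = 74

74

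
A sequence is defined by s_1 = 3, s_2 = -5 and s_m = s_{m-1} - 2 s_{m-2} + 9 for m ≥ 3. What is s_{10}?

157

s_3 = (-5) - 2*3 + 9 = -2
s_4 = (-2) - 2*(-5) + 9 = 17
s_5 = 17 - 2*(-2) + 9 = 30
s_6 = 30 - 2*17 + 9 = 5
s_7 = 5 - 2*30 + 9 = -46
s_8 = (-46) - 2*5 + 9 = -47
s_9 = (-47) - 2*(-46) + 9 = 54
s_{10} = 54 - 2*(-47) + 9 = 157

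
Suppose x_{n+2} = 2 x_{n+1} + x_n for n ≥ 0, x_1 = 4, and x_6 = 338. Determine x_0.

2

Let x_0 = v.
x_2 = 8 + v
x_3 = 20 + 2v
x_4 = 48 + 5v
x_5 = 116 + 12v
x_6 = 280 + 29v
So 280 + 29v = 338, giving v = 2.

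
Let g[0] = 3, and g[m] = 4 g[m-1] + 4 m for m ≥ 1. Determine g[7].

78268

g[1] = 4(3) + 4 = 16
g[2] = 4(16) + 8 = 72
g[3] = 4(72) + 12 = 300
g[4] = 4(300) + 16 = 1216
g[5] = 4(1216) + 20 = 4884
g[6] = 4(4884) + 24 = 19560
g[7] = 4(19560) + 28 = 78268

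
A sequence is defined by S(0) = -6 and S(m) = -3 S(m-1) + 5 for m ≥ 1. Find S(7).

15857

S(1) = -3(-6) + 5 = 23
S(2) = -3(23) + 5 = -64
S(3) = -3(-64) + 5 = 197
S(4) = -3(197) + 5 = -586
S(5) = -3(-586) + 5 = 1763
S(6) = -3(1763) + 5 = -5284
S(7) = -3(-5284) + 5 = 15857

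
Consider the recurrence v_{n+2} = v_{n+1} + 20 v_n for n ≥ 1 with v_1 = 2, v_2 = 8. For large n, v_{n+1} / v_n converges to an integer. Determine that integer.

The characteristic equation is r^2 - r - 20 = 0, which factors as (r - 5)(r + 4) = 0.
So the roots are 5 and -4. Since |5| > |-4| and the coefficient of 5^n is non-zero, the ratio tends to 5.

5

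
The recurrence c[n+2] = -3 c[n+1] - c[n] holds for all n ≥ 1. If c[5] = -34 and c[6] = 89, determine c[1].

Rearranging, c[n-2] = -(c[n] + 3 c[n-1]).
c[4] = -(89 + 3*(-34)) = 13
c[3] = -(-34 + 3*13) = -5
c[2] = -(13 + 3*(-5)) = 2
c[1] = -(-5 + 3*2) = -1

-1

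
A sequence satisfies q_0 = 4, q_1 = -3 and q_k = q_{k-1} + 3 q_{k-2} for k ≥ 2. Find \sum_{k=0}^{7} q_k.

q_2 = (-3) + 3·4 = 9
q_3 = 9 + 3·(-3) = 0
q_4 = 0 + 3·9 = 27
q_5 = 27 + 3·0 = 27
q_6 = 27 + 3·27 = 108
q_7 = 108 + 3·27 = 189
Sum = 4 + (-3) + 9 + 0 + 27 + 27 + 108 + 189 = 361

361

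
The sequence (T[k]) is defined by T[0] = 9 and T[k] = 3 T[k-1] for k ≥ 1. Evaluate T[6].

6561

T[1] = 3*9 = 27
T[2] = 3*27 = 81
T[3] = 3*81 = 243
T[4] = 3*243 = 729
T[5] = 3*729 = 2187
T[6] = 3*2187 = 6561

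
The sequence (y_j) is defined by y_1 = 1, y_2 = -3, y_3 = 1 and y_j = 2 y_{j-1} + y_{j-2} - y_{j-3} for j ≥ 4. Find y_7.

y_4 = 2*1 + (-3) - 1 = -2
y_5 = 2*(-2) + 1 - (-3) = 0
y_6 = 2*0 + (-2) - 1 = -3
y_7 = 2*(-3) + 0 - (-2) = -4

-4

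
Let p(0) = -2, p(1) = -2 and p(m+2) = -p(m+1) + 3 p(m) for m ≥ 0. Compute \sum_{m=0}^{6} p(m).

-50

p(2) = -(-2) + 3(-2) = -4
p(3) = -(-4) + 3(-2) = -2
p(4) = -(-2) + 3(-4) = -10
p(5) = -(-10) + 3(-2) = 4
p(6) = -4 + 3(-10) = -34
Sum = (-2) + (-2) + (-4) + (-2) + (-10) + 4 + (-34) = -50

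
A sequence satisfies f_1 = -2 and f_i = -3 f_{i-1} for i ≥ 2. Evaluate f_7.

f_2 = -3*(-2) = 6
f_3 = -3*6 = -18
f_4 = -3*(-18) = 54
f_5 = -3*54 = -162
f_6 = -3*(-162) = 486
f_7 = -3*486 = -1458

-1458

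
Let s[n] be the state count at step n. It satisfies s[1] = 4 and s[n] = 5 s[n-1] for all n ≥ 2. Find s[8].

s[2] = 5(4) = 20
s[3] = 5(20) = 100
s[4] = 5(100) = 500
s[5] = 5(500) = 2500
s[6] = 5(2500) = 12500
s[7] = 5(12500) = 62500
s[8] = 5(62500) = 312500

312500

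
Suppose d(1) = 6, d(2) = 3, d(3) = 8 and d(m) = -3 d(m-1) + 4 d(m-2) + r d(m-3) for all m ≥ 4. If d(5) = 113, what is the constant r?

-3

d(4) = -12 + 6r
d(5) = 68 - 15r
So 68 - 15r = 113, giving r = -3.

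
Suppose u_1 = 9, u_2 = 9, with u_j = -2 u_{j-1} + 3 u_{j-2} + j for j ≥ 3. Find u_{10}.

u_3 = -2(9) + 3(9) + 3 = 12
u_4 = -2(12) + 3(9) + 4 = 7
u_5 = -2(7) + 3(12) + 5 = 27
u_6 = -2(27) + 3(7) + 6 = -27
u_7 = -2(-27) + 3(27) + 7 = 142
u_8 = -2(142) + 3(-27) + 8 = -357
u_9 = -2(-357) + 3(142) + 9 = 1149
u_{10} = -2(1149) + 3(-357) + 10 = -3359

-3359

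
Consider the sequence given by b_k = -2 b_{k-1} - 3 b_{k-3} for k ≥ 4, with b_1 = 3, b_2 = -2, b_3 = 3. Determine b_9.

1287

b_4 = -2(3) - 3(3) = -15
b_5 = -2(-15) - 3(-2) = 36
b_6 = -2(36) - 3(3) = -81
b_7 = -2(-81) - 3(-15) = 207
b_8 = -2(207) - 3(36) = -522
b_9 = -2(-522) - 3(-81) = 1287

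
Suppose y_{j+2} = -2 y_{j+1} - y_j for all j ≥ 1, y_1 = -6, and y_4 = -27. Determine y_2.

-5

Let y_2 = w.
y_3 = 6 - 2w
y_4 = -12 + 3w
So -12 + 3w = -27, giving w = -5.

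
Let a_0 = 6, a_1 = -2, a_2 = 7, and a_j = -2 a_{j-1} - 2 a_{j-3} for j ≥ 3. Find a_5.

-126

a_3 = -2(7) - 2(6) = -26
a_4 = -2(-26) - 2(-2) = 56
a_5 = -2(56) - 2(7) = -126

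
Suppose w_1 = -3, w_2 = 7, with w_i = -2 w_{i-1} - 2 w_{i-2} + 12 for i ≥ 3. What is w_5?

24

w_3 = -2*7 - 2*(-3) + 12 = 4
w_4 = -2*4 - 2*7 + 12 = -10
w_5 = -2*(-10) - 2*4 + 12 = 24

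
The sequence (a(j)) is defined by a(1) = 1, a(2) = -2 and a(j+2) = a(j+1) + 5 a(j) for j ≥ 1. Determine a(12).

a(3) = (-2) + 5(1) = 3
a(4) = 3 + 5(-2) = -7
a(5) = (-7) + 5(3) = 8
a(6) = 8 + 5(-7) = -27
a(7) = (-27) + 5(8) = 13
a(8) = 13 + 5(-27) = -122
a(9) = (-122) + 5(13) = -57
a(10) = (-57) + 5(-122) = -667
a(11) = (-667) + 5(-57) = -952
a(12) = (-952) + 5(-667) = -4287

-4287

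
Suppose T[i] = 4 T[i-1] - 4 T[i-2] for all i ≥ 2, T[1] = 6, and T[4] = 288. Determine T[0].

-2

Let T[0] = v.
T[2] = 24 - 4v
T[3] = 72 - 16v
T[4] = 192 - 48v
So 192 - 48v = 288, giving v = -2.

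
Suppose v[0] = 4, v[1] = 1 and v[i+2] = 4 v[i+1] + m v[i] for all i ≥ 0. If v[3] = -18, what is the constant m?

v[2] = 4 + 4m
v[3] = 16 + 17m
So 16 + 17m = -18, giving m = -2.

-2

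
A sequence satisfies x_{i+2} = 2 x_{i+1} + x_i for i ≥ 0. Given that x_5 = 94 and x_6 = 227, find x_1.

Rearranging, x_{i-2} = x_i - 2 x_{i-1}.
x_4 = 227 - 2·94 = 39
x_3 = 94 - 2·39 = 16
x_2 = 39 - 2·16 = 7
x_1 = 16 - 2·7 = 2

2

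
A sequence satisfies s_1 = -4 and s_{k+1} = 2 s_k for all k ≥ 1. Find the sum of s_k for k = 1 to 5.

s_2 = 2*(-4) = -8
s_3 = 2*(-8) = -16
s_4 = 2*(-16) = -32
s_5 = 2*(-32) = -64
Sum = (-4) + (-8) + (-16) + (-32) + (-64) = -124

-124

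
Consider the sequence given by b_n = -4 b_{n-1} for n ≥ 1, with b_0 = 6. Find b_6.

b_1 = -4·6 = -24
b_2 = -4·(-24) = 96
b_3 = -4·96 = -384
b_4 = -4·(-384) = 1536
b_5 = -4·1536 = -6144
b_6 = -4·(-6144) = 24576

24576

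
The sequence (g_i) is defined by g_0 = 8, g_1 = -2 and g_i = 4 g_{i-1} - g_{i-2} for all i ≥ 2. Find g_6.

-3232

g_2 = 4(-2) - 8 = -16
g_3 = 4(-16) - (-2) = -62
g_4 = 4(-62) - (-16) = -232
g_5 = 4(-232) - (-62) = -866
g_6 = 4(-866) - (-232) = -3232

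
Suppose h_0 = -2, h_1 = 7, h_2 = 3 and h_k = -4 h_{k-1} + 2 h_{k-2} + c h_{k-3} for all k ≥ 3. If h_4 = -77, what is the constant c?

h_3 = 2 - 2c
h_4 = -2 + 15c
So -2 + 15c = -77, giving c = -5.

-5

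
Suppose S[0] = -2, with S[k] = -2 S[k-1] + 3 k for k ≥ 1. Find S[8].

-674

S[1] = -2·(-2) + 3 = 7
S[2] = -2·7 + 6 = -8
S[3] = -2·(-8) + 9 = 25
S[4] = -2·25 + 12 = -38
S[5] = -2·(-38) + 15 = 91
S[6] = -2·91 + 18 = -164
S[7] = -2·(-164) + 21 = 349
S[8] = -2·349 + 24 = -674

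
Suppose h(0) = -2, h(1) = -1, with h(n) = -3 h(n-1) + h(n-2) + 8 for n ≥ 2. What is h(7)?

h(2) = -3·(-1) + (-2) + 8 = 9
h(3) = -3·9 + (-1) + 8 = -20
h(4) = -3·(-20) + 9 + 8 = 77
h(5) = -3·77 + (-20) + 8 = -243
h(6) = -3·(-243) + 77 + 8 = 814
h(7) = -3·814 + (-243) + 8 = -2677

-2677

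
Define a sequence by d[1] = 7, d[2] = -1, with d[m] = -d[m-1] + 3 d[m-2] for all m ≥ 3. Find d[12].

-27022

d[3] = -(-1) + 3(7) = 22
d[4] = -22 + 3(-1) = -25
d[5] = -(-25) + 3(22) = 91
d[6] = -91 + 3(-25) = -166
d[7] = -(-166) + 3(91) = 439
d[8] = -439 + 3(-166) = -937
d[9] = -(-937) + 3(439) = 2254
d[10] = -2254 + 3(-937) = -5065
d[11] = -(-5065) + 3(2254) = 11827
d[12] = -11827 + 3(-5065) = -27022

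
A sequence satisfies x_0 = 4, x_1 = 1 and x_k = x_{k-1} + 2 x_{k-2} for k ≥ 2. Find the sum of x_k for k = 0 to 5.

105

x_2 = 1 + 2*4 = 9
x_3 = 9 + 2*1 = 11
x_4 = 11 + 2*9 = 29
x_5 = 29 + 2*11 = 51
Sum = 4 + 1 + 9 + 11 + 29 + 51 = 105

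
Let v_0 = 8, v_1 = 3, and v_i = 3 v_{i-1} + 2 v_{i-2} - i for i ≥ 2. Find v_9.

v_2 = 3(3) + 2(8) - 2 = 23
v_3 = 3(23) + 2(3) - 3 = 72
v_4 = 3(72) + 2(23) - 4 = 258
v_5 = 3(258) + 2(72) - 5 = 913
v_6 = 3(913) + 2(258) - 6 = 3249
v_7 = 3(3249) + 2(913) - 7 = 11566
v_8 = 3(11566) + 2(3249) - 8 = 41188
v_9 = 3(41188) + 2(11566) - 9 = 146687

146687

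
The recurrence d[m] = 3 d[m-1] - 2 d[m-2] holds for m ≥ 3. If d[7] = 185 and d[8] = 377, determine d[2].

Rearranging, d[m-2] = (d[m] - 3 d[m-1]) / -2.
d[6] = (377 - 3*185) / -2 = -178/-2 = 89
d[5] = (185 - 3*89) / -2 = -82/-2 = 41
d[4] = (89 - 3*41) / -2 = -34/-2 = 17
d[3] = (41 - 3*17) / -2 = -10/-2 = 5
d[2] = (17 - 3*5) / -2 = 2/-2 = -1

-1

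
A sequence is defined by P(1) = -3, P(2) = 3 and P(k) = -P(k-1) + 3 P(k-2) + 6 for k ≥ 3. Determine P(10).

2613

P(3) = -3 + 3·(-3) + 6 = -6
P(4) = -(-6) + 3·3 + 6 = 21
P(5) = -21 + 3·(-6) + 6 = -33
P(6) = -(-33) + 3·21 + 6 = 102
P(7) = -102 + 3·(-33) + 6 = -195
P(8) = -(-195) + 3·102 + 6 = 507
P(9) = -507 + 3·(-195) + 6 = -1086
P(10) = -(-1086) + 3·507 + 6 = 2613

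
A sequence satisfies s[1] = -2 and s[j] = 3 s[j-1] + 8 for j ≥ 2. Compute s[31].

The fixed point is 8/(1 - 3) = -4, so s[j] + 4 = 3(s[j-1] + 4).
Hence s[j] = 2·3^{j-1} - 4.
s[31] = 2·3^{30} - 4 = 2·205891132094649 - 4 = 411782264189294.

411782264189294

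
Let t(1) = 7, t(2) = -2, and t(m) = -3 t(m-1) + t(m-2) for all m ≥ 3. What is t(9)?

16177

t(3) = -3*(-2) + 7 = 13
t(4) = -3*13 + (-2) = -41
t(5) = -3*(-41) + 13 = 136
t(6) = -3*136 + (-41) = -449
t(7) = -3*(-449) + 136 = 1483
t(8) = -3*1483 + (-449) = -4898
t(9) = -3*(-4898) + 1483 = 16177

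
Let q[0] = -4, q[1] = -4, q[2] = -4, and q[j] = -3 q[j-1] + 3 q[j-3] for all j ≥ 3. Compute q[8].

-468

q[3] = -3*(-4) + 3*(-4) = 0
q[4] = -3*0 + 3*(-4) = -12
q[5] = -3*(-12) + 3*(-4) = 24
q[6] = -3*24 + 3*0 = -72
q[7] = -3*(-72) + 3*(-12) = 180
q[8] = -3*180 + 3*24 = -468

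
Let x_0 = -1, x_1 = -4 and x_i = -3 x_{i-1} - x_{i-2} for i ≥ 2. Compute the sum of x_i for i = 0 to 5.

x_2 = -3·(-4) - (-1) = 13
x_3 = -3·13 - (-4) = -35
x_4 = -3·(-35) - 13 = 92
x_5 = -3·92 - (-35) = -241
Sum = (-1) + (-4) + 13 + (-35) + 92 + (-241) = -176

-176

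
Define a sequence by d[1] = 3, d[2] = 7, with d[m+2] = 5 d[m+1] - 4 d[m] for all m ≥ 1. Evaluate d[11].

d[3] = 5·7 - 4·3 = 23
d[4] = 5·23 - 4·7 = 87
d[5] = 5·87 - 4·23 = 343
d[6] = 5·343 - 4·87 = 1367
d[7] = 5·1367 - 4·343 = 5463
d[8] = 5·5463 - 4·1367 = 21847
d[9] = 5·21847 - 4·5463 = 87383
d[10] = 5·87383 - 4·21847 = 349527
d[11] = 5·349527 - 4·87383 = 1398103

1398103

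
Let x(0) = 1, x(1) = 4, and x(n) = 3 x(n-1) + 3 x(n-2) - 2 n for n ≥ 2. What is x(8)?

28895

x(2) = 3(4) + 3(1) - 4 = 11
x(3) = 3(11) + 3(4) - 6 = 39
x(4) = 3(39) + 3(11) - 8 = 142
x(5) = 3(142) + 3(39) - 10 = 533
x(6) = 3(533) + 3(142) - 12 = 2013
x(7) = 3(2013) + 3(533) - 14 = 7624
x(8) = 3(7624) + 3(2013) - 16 = 28895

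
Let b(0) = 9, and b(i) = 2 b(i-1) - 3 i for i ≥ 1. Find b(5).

b(1) = 2·9 - 3 = 15
b(2) = 2·15 - 6 = 24
b(3) = 2·24 - 9 = 39
b(4) = 2·39 - 12 = 66
b(5) = 2·66 - 15 = 117

117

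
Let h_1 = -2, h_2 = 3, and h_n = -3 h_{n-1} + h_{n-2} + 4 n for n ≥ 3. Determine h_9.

h_3 = -3·3 + (-2) + 12 = 1
h_4 = -3·1 + 3 + 16 = 16
h_5 = -3·16 + 1 + 20 = -27
h_6 = -3·(-27) + 16 + 24 = 121
h_7 = -3·121 + (-27) + 28 = -362
h_8 = -3·(-362) + 121 + 32 = 1239
h_9 = -3·1239 + (-362) + 36 = -4043

-4043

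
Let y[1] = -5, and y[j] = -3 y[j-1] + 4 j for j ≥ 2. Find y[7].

y[2] = -3*(-5) + 8 = 23
y[3] = -3*23 + 12 = -57
y[4] = -3*(-57) + 16 = 187
y[5] = -3*187 + 20 = -541
y[6] = -3*(-541) + 24 = 1647
y[7] = -3*1647 + 28 = -4913

-4913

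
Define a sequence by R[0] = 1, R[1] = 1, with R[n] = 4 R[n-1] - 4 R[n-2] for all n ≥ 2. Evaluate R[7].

-320

R[2] = 4*1 - 4*1 = 0
R[3] = 4*0 - 4*1 = -4
R[4] = 4*(-4) - 4*0 = -16
R[5] = 4*(-16) - 4*(-4) = -48
R[6] = 4*(-48) - 4*(-16) = -128
R[7] = 4*(-128) - 4*(-48) = -320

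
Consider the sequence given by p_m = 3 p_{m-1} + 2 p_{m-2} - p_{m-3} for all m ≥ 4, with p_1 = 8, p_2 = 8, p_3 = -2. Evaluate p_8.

-168

p_4 = 3*(-2) + 2*8 - 8 = 2
p_5 = 3*2 + 2*(-2) - 8 = -6
p_6 = 3*(-6) + 2*2 - (-2) = -12
p_7 = 3*(-12) + 2*(-6) - 2 = -50
p_8 = 3*(-50) + 2*(-12) - (-6) = -168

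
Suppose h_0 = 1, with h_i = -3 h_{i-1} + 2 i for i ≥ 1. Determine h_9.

h_1 = -3*1 + 2 = -1
h_2 = -3*(-1) + 4 = 7
h_3 = -3*7 + 6 = -15
h_4 = -3*(-15) + 8 = 53
h_5 = -3*53 + 10 = -149
h_6 = -3*(-149) + 12 = 459
h_7 = -3*459 + 14 = -1363
h_8 = -3*(-1363) + 16 = 4105
h_9 = -3*4105 + 18 = -12297

-12297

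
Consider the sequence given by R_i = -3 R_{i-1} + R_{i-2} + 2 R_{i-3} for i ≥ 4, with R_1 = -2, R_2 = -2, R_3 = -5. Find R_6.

107

R_4 = -3*(-5) + (-2) + 2*(-2) = 9
R_5 = -3*9 + (-5) + 2*(-2) = -36
R_6 = -3*(-36) + 9 + 2*(-5) = 107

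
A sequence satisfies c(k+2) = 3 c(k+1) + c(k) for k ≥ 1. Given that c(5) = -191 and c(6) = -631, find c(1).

4

Rearranging, c(k-2) = c(k) - 3 c(k-1).
c(4) = -631 - 3·(-191) = -58
c(3) = -191 - 3·(-58) = -17
c(2) = -58 - 3·(-17) = -7
c(1) = -17 - 3·(-7) = 4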